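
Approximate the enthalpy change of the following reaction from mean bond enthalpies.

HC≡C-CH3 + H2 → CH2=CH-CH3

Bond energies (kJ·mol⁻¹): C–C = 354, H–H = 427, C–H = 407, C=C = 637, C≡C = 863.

ΔH ≈ −161 kJ

Bonds broken (reactants):
  C≡C: 1 × 863 = 863
  C–C: 1 × 354 = 354
  C–H: 4 × 407 = 1628
  H–H: 1 × 427 = 427
  Σ(broken) = 3272 kJ
Bonds formed (products):
  C–C: 1 × 354 = 354
  C–H: 6 × 407 = 2442
  C=C: 1 × 637 = 637
  Σ(formed) = 3433 kJ
ΔH = Σ(broken) − Σ(formed) = 3272 − 3433 = −161 kJ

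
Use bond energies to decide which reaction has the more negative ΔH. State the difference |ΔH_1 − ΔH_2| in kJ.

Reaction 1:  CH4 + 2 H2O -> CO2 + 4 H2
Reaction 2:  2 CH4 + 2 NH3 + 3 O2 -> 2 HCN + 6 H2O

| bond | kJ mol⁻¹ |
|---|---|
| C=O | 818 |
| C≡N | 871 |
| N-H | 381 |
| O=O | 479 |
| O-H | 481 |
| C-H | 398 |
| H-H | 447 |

Reaction 1:
  Bonds broken (reactants):
    C-H: 4 × 398 = 1592
    O-H: 4 × 481 = 1924
    Σ(broken) = 3516 kJ
  Bonds formed (products):
    C=O: 2 × 818 = 1636
    H-H: 4 × 447 = 1788
    Σ(formed) = 3424 kJ
  ΔH_1 = 3516 − 3424 = +92 kJ
Reaction 2:
  Bonds broken (reactants):
    C-H: 8 × 398 = 3184
    N-H: 6 × 381 = 2286
    O=O: 3 × 479 = 1437
    Σ(broken) = 6907 kJ
  Bonds formed (products):
    C≡N: 2 × 871 = 1742
    C-H: 2 × 398 = 796
    O-H: 12 × 481 = 5772
    Σ(formed) = 8310 kJ
  ΔH_2 = 6907 − 8310 = −1403 kJ
ΔH_1 − ΔH_2 = +1495 kJ, so reaction 2 has the more negative ΔH; |ΔH_1 − ΔH_2| = 1495 kJ.

Reaction 2, by 1495 kJ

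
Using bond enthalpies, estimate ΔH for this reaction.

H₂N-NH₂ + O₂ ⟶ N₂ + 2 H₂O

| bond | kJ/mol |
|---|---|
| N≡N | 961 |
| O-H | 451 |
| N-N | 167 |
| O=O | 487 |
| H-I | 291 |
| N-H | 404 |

Bonds broken (reactants):
  N-H: 4 × 404 = 1616
  N-N: 1 × 167 = 167
  O=O: 1 × 487 = 487
  Σ(broken) = 2270 kJ
Bonds formed (products):
  N≡N: 1 × 961 = 961
  O-H: 4 × 451 = 1804
  Σ(formed) = 2765 kJ
ΔH = Σ(broken) − Σ(formed) = 2270 − 2765 = −495 kJ

ΔH ≈ −495 kJ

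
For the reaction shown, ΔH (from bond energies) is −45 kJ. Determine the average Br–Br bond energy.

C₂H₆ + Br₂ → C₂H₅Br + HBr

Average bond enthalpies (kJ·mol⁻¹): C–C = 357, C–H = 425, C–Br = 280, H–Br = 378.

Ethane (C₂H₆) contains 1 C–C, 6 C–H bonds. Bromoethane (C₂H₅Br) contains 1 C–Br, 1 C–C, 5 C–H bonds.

Let D be the Br–Br bond energy.
Σ(broken) = 1×D + 1×357 + 6×425 = 2907 + D
Σ(formed) = 1×280 + 1×357 + 5×425 + 1×378 = 3140
ΔH = Σ(broken) − Σ(formed) = (2907 + D) − (3140) = −233 + D
Setting this equal to −45 kJ gives D = 188 kJ/mol.

D(Br–Br) ≈ 188 kJ/mol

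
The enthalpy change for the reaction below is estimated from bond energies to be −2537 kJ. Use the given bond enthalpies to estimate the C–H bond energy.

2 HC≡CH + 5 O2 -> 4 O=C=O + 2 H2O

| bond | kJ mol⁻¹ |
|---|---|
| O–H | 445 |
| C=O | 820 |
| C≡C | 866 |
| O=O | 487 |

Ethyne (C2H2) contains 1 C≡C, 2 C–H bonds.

D(C–H) ≈ 409 kJ/mol

Let D be the C–H bond energy.
Σ(broken) = 2×866 + 4×D + 5×487 = 4167 + 4D
Σ(formed) = 8×820 + 4×445 = 8340
ΔH = Σ(broken) − Σ(formed) = (4167 + 4D) − (8340) = −4173 + 4D
Setting this equal to −2537 kJ gives 4D = 1636, so D = 409 kJ/mol.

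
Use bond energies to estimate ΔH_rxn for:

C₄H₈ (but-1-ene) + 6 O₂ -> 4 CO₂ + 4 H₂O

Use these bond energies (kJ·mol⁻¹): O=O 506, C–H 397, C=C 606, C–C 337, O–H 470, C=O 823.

Bonds broken (reactants):
  C–C: 2 × 337 = 674
  C–H: 8 × 397 = 3176
  C=C: 1 × 606 = 606
  O=O: 6 × 506 = 3036
  Σ(broken) = 7492 kJ
Bonds formed (products):
  C=O: 8 × 823 = 6584
  O–H: 8 × 470 = 3760
  Σ(formed) = 10344 kJ
ΔH = Σ(broken) − Σ(formed) = 7492 − 10344 = −2852 kJ

ΔH ≈ −2852 kJ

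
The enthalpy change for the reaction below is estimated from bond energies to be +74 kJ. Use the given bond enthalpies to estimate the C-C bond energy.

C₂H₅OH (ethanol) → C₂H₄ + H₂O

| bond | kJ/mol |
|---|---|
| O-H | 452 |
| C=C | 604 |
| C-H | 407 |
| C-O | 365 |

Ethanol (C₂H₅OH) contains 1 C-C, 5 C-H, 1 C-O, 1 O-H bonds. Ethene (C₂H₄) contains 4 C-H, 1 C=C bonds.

Let D be the C-C bond energy.
Σ(broken) = 1×D + 5×407 + 1×365 + 1×452 = 2852 + D
Σ(formed) = 4×407 + 1×604 + 2×452 = 3136
ΔH = Σ(broken) − Σ(formed) = (2852 + D) − (3136) = −284 + D
Setting this equal to +74 kJ gives D = 358 kJ/mol.

D(C-C) ≈ 358 kJ/mol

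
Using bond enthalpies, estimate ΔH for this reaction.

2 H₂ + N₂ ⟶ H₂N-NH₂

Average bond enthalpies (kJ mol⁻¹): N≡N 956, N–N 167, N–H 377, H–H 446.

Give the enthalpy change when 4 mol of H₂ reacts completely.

ΔH = +346 kJ

Bonds broken (reactants):
  H–H: 2 × 446 = 892
  N≡N: 1 × 956 = 956
  Σ(broken) = 1848 kJ
Bonds formed (products):
  N–H: 4 × 377 = 1508
  N–N: 1 × 167 = 167
  Σ(formed) = 1675 kJ
ΔH = Σ(broken) − Σ(formed) = 1848 − 1675 = +173 kJ
For 2× the reaction as written: 2 × (+173) = +346 kJ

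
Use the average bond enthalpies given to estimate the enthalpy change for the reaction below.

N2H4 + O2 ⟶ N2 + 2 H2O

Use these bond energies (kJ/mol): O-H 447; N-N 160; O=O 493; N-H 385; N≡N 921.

Bonds broken (reactants):
  N-H: 4 × 385 = 1540
  N-N: 1 × 160 = 160
  O=O: 1 × 493 = 493
  Σ(broken) = 2193 kJ
Bonds formed (products):
  N≡N: 1 × 921 = 921
  O-H: 4 × 447 = 1788
  Σ(formed) = 2709 kJ
ΔH = Σ(broken) − Σ(formed) = 2193 − 2709 = −516 kJ

ΔH ≈ −516 kJ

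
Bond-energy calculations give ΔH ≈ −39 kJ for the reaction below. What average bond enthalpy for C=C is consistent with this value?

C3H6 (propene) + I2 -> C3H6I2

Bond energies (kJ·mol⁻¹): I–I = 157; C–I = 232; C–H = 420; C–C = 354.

D(C=C) ≈ 622 kJ/mol

Let D be the C=C bond energy.
Σ(broken) = 1×354 + 6×420 + 1×D + 1×157 = 3031 + D
Σ(formed) = 2×354 + 6×420 + 2×232 = 3692
ΔH = Σ(broken) − Σ(formed) = (3031 + D) − (3692) = −661 + D
Setting this equal to −39 kJ gives D = 622 kJ/mol.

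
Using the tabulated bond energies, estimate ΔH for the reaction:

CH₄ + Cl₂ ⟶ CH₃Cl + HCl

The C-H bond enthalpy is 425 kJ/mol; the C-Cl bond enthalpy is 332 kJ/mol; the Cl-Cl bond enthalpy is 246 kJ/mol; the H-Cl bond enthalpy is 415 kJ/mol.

ΔH ≈ −76 kJ

Bonds broken (reactants):
  C-H: 4 × 425 = 1700
  Cl-Cl: 1 × 246 = 246
  Σ(broken) = 1946 kJ
Bonds formed (products):
  C-Cl: 1 × 332 = 332
  C-H: 3 × 425 = 1275
  H-Cl: 1 × 415 = 415
  Σ(formed) = 2022 kJ
ΔH = Σ(broken) − Σ(formed) = 1946 − 2022 = −76 kJ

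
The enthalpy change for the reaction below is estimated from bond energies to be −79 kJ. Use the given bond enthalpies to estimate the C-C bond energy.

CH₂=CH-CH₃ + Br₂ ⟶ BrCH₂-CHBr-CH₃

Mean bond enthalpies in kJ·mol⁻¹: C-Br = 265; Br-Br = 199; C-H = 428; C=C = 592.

Let D be the C-C bond energy.
Σ(broken) = 1×199 + 1×D + 6×428 + 1×592 = 3359 + D
Σ(formed) = 2×265 + 2×D + 6×428 = 3098 + 2D
ΔH = Σ(broken) − Σ(formed) = (3359 + D) − (3098 + 2D) = +261 − D
Setting this equal to −79 kJ gives D = 340 kJ/mol.

D(C-C) ≈ 340 kJ/mol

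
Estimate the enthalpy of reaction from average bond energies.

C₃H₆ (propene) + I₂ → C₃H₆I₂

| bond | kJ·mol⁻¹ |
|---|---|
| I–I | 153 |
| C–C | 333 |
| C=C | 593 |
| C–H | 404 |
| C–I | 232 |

ΔH ≈ −51 kJ

Bonds broken (reactants):
  C–C: 1 × 333 = 333
  C–H: 6 × 404 = 2424
  C=C: 1 × 593 = 593
  I–I: 1 × 153 = 153
  Σ(broken) = 3503 kJ
Bonds formed (products):
  C–C: 2 × 333 = 666
  C–H: 6 × 404 = 2424
  C–I: 2 × 232 = 464
  Σ(formed) = 3554 kJ
ΔH = Σ(broken) − Σ(formed) = 3503 − 3554 = −51 kJ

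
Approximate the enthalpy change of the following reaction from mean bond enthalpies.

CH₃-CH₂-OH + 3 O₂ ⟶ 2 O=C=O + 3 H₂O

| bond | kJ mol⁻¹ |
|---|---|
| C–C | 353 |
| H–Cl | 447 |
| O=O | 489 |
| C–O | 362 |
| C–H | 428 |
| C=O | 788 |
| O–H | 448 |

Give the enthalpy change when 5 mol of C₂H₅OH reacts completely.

ΔH = −5350 kJ

Bonds broken (reactants):
  C–C: 1 × 353 = 353
  C–H: 5 × 428 = 2140
  C–O: 1 × 362 = 362
  O–H: 1 × 448 = 448
  O=O: 3 × 489 = 1467
  Σ(broken) = 4770 kJ
Bonds formed (products):
  C=O: 4 × 788 = 3152
  O–H: 6 × 448 = 2688
  Σ(formed) = 5840 kJ
ΔH = Σ(broken) − Σ(formed) = 4770 − 5840 = −1070 kJ
For 5× the reaction as written: 5 × (−1070) = −5350 kJ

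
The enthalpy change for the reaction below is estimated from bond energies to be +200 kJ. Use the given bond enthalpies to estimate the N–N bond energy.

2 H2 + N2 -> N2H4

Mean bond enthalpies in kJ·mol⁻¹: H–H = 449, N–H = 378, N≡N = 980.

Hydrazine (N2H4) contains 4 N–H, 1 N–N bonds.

D(N–N) ≈ 166 kJ/mol

Let D be the N–N bond energy.
Σ(broken) = 2×449 + 1×980 = 1878
Σ(formed) = 4×378 + 1×D = 1512 + D
ΔH = Σ(broken) − Σ(formed) = (1878) − (1512 + D) = +366 − D
Setting this equal to +200 kJ gives D = 166 kJ/mol.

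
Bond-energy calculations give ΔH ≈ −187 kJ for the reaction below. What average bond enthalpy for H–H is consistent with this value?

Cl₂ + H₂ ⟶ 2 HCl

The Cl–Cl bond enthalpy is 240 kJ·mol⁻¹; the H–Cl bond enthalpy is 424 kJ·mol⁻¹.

D(H–H) ≈ 421 kJ/mol

Let D be the H–H bond energy.
Σ(broken) = 1×240 + 1×D = 240 + D
Σ(formed) = 2×424 = 848
ΔH = Σ(broken) − Σ(formed) = (240 + D) − (848) = −608 + D
Setting this equal to −187 kJ gives D = 421 kJ/mol.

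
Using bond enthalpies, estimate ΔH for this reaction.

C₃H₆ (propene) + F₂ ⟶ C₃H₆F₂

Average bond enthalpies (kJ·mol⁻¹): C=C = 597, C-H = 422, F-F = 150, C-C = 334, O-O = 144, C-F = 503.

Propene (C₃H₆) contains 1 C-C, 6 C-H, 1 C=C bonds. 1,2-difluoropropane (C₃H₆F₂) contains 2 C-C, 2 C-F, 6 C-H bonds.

Bonds broken (reactants):
  C-C: 1 × 334 = 334
  C-H: 6 × 422 = 2532
  C=C: 1 × 597 = 597
  F-F: 1 × 150 = 150
  Σ(broken) = 3613 kJ
Bonds formed (products):
  C-C: 2 × 334 = 668
  C-F: 2 × 503 = 1006
  C-H: 6 × 422 = 2532
  Σ(formed) = 4206 kJ
ΔH = Σ(broken) − Σ(formed) = 3613 − 4206 = −593 kJ

ΔH ≈ −593 kJ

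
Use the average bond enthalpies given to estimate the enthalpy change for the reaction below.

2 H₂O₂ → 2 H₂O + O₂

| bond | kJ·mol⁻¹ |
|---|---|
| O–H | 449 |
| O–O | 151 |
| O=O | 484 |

ΔH ≈ −182 kJ

Bonds broken (reactants):
  O–H: 4 × 449 = 1796
  O–O: 2 × 151 = 302
  Σ(broken) = 2098 kJ
Bonds formed (products):
  O–H: 4 × 449 = 1796
  O=O: 1 × 484 = 484
  Σ(formed) = 2280 kJ
ΔH = Σ(broken) − Σ(formed) = 2098 − 2280 = −182 kJ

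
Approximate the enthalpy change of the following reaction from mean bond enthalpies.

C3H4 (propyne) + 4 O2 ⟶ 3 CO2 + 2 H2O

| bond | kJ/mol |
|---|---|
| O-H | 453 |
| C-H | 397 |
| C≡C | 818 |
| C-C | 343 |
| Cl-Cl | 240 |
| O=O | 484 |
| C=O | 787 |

Bonds broken (reactants):
  C≡C: 1 × 818 = 818
  C-C: 1 × 343 = 343
  C-H: 4 × 397 = 1588
  O=O: 4 × 484 = 1936
  Σ(broken) = 4685 kJ
Bonds formed (products):
  C=O: 6 × 787 = 4722
  O-H: 4 × 453 = 1812
  Σ(formed) = 6534 kJ
ΔH = Σ(broken) − Σ(formed) = 4685 − 6534 = −1849 kJ

ΔH ≈ −1849 kJ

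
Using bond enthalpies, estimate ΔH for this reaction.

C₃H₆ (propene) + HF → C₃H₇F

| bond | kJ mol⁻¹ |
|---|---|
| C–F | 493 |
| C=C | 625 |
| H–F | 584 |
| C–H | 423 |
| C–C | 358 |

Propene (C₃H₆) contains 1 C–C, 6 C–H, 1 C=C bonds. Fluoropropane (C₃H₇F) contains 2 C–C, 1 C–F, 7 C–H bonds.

Bonds broken (reactants):
  C–C: 1 × 358 = 358
  C–H: 6 × 423 = 2538
  C=C: 1 × 625 = 625
  H–F: 1 × 584 = 584
  Σ(broken) = 4105 kJ
Bonds formed (products):
  C–C: 2 × 358 = 716
  C–F: 1 × 493 = 493
  C–H: 7 × 423 = 2961
  Σ(formed) = 4170 kJ
ΔH = Σ(broken) − Σ(formed) = 4105 − 4170 = −65 kJ

ΔH ≈ −65 kJ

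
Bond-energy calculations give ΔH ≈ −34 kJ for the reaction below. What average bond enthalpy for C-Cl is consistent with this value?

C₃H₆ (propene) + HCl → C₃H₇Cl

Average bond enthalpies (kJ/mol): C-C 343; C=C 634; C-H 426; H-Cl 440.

D(C-Cl) ≈ 339 kJ/mol

Let D be the C-Cl bond energy.
Σ(broken) = 1×343 + 6×426 + 1×634 + 1×440 = 3973
Σ(formed) = 2×343 + 1×D + 7×426 = 3668 + D
ΔH = Σ(broken) − Σ(formed) = (3973) − (3668 + D) = +305 − D
Setting this equal to −34 kJ gives D = 339 kJ/mol.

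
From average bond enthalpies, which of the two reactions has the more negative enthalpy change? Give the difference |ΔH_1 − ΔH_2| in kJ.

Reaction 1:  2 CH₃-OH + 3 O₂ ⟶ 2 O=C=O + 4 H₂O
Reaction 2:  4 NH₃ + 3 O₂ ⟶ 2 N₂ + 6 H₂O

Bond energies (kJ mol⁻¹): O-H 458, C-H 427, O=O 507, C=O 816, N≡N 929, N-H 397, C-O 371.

Reaction 1:
  Bonds broken (reactants):
    C-H: 6 × 427 = 2562
    C-O: 2 × 371 = 742
    O-H: 2 × 458 = 916
    O=O: 3 × 507 = 1521
    Σ(broken) = 5741 kJ
  Bonds formed (products):
    C=O: 4 × 816 = 3264
    O-H: 8 × 458 = 3664
    Σ(formed) = 6928 kJ
  ΔH_1 = 5741 − 6928 = −1187 kJ
Reaction 2:
  Bonds broken (reactants):
    N-H: 12 × 397 = 4764
    O=O: 3 × 507 = 1521
    Σ(broken) = 6285 kJ
  Bonds formed (products):
    N≡N: 2 × 929 = 1858
    O-H: 12 × 458 = 5496
    Σ(formed) = 7354 kJ
  ΔH_2 = 6285 − 7354 = −1069 kJ
ΔH_1 − ΔH_2 = −118 kJ, so reaction 1 has the more negative ΔH; |ΔH_1 − ΔH_2| = 118 kJ.

Reaction 1, by 118 kJ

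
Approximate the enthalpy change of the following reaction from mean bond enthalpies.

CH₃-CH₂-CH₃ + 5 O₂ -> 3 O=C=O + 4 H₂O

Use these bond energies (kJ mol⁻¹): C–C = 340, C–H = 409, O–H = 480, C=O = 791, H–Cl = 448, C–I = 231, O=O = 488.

Bonds broken (reactants):
  C–C: 2 × 340 = 680
  C–H: 8 × 409 = 3272
  O=O: 5 × 488 = 2440
  Σ(broken) = 6392 kJ
Bonds formed (products):
  C=O: 6 × 791 = 4746
  O–H: 8 × 480 = 3840
  Σ(formed) = 8586 kJ
ΔH = Σ(broken) − Σ(formed) = 6392 − 8586 = −2194 kJ

ΔH ≈ −2194 kJ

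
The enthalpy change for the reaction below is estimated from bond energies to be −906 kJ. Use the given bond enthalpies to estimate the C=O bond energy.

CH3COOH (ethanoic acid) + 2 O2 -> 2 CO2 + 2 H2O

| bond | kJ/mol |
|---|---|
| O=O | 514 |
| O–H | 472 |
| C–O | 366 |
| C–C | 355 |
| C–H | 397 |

Let D be the C=O bond energy.
Σ(broken) = 1×355 + 3×397 + 1×366 + 1×D + 1×472 + 2×514 = 3412 + D
Σ(formed) = 4×D + 4×472 = 1888 + 4D
ΔH = Σ(broken) − Σ(formed) = (3412 + D) − (1888 + 4D) = +1524 − 3D
Setting this equal to −906 kJ gives 3D = 2430, so D = 810 kJ/mol.

D(C=O) ≈ 810 kJ/mol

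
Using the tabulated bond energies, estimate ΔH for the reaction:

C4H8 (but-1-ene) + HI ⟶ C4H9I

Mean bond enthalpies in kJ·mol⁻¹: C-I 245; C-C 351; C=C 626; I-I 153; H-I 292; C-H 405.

Bonds broken (reactants):
  C-C: 2 × 351 = 702
  C-H: 8 × 405 = 3240
  C=C: 1 × 626 = 626
  H-I: 1 × 292 = 292
  Σ(broken) = 4860 kJ
Bonds formed (products):
  C-C: 3 × 351 = 1053
  C-H: 9 × 405 = 3645
  C-I: 1 × 245 = 245
  Σ(formed) = 4943 kJ
ΔH = Σ(broken) − Σ(formed) = 4860 − 4943 = −83 kJ

ΔH ≈ −83 kJ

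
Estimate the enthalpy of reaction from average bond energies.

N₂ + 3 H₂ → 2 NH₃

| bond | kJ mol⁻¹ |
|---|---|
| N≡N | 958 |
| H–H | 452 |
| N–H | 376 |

ΔH ≈ +58 kJ

Bonds broken (reactants):
  H–H: 3 × 452 = 1356
  N≡N: 1 × 958 = 958
  Σ(broken) = 2314 kJ
Bonds formed (products):
  N–H: 6 × 376 = 2256
  Σ(formed) = 2256 kJ
ΔH = Σ(broken) − Σ(formed) = 2314 − 2256 = +58 kJ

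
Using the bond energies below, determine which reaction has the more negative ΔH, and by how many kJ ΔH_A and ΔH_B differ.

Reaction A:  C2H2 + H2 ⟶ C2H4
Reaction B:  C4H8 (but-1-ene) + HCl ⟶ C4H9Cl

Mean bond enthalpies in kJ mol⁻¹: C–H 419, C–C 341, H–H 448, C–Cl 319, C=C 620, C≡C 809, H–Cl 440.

Reaction A:
  Bonds broken (reactants):
    C≡C: 1 × 809 = 809
    C–H: 2 × 419 = 838
    H–H: 1 × 448 = 448
    Σ(broken) = 2095 kJ
  Bonds formed (products):
    C–H: 4 × 419 = 1676
    C=C: 1 × 620 = 620
    Σ(formed) = 2296 kJ
  ΔH_A = 2095 − 2296 = −201 kJ
Reaction B:
  Bonds broken (reactants):
    C–C: 2 × 341 = 682
    C–H: 8 × 419 = 3352
    C=C: 1 × 620 = 620
    H–Cl: 1 × 440 = 440
    Σ(broken) = 5094 kJ
  Bonds formed (products):
    C–C: 3 × 341 = 1023
    C–Cl: 1 × 319 = 319
    C–H: 9 × 419 = 3771
    Σ(formed) = 5113 kJ
  ΔH_B = 5094 − 5113 = −19 kJ
ΔH_A − ΔH_B = −182 kJ, so reaction A has the more negative ΔH; |ΔH_A − ΔH_B| = 182 kJ.

Reaction A, by 182 kJ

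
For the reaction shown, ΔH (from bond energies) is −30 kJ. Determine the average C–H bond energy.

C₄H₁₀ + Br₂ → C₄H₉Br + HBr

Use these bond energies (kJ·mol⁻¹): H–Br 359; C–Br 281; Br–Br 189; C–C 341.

D(C–H) ≈ 421 kJ/mol

Let D be the C–H bond energy.
Σ(broken) = 1×189 + 3×341 + 10×D = 1212 + 10D
Σ(formed) = 1×281 + 3×341 + 9×D + 1×359 = 1663 + 9D
ΔH = Σ(broken) − Σ(formed) = (1212 + 10D) − (1663 + 9D) = −451 + D
Setting this equal to −30 kJ gives D = 421 kJ/mol.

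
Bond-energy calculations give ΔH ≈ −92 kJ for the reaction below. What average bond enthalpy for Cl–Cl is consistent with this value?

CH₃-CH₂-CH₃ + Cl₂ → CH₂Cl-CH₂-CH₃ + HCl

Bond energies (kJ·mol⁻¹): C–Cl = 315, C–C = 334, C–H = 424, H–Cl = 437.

D(Cl–Cl) ≈ 236 kJ/mol

Let D be the Cl–Cl bond energy.
Σ(broken) = 2×334 + 8×424 + 1×D = 4060 + D
Σ(formed) = 2×334 + 1×315 + 7×424 + 1×437 = 4388
ΔH = Σ(broken) − Σ(formed) = (4060 + D) − (4388) = −328 + D
Setting this equal to −92 kJ gives D = 236 kJ/mol.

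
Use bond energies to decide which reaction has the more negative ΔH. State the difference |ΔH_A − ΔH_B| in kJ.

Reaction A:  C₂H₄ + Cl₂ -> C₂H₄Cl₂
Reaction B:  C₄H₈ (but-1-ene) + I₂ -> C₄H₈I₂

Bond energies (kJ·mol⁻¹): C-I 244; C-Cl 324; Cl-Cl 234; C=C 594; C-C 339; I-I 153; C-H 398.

Reaction A:
  Bonds broken (reactants):
    C-H: 4 × 398 = 1592
    C=C: 1 × 594 = 594
    Cl-Cl: 1 × 234 = 234
    Σ(broken) = 2420 kJ
  Bonds formed (products):
    C-C: 1 × 339 = 339
    C-Cl: 2 × 324 = 648
    C-H: 4 × 398 = 1592
    Σ(formed) = 2579 kJ
  ΔH_A = 2420 − 2579 = −159 kJ
Reaction B:
  Bonds broken (reactants):
    C-C: 2 × 339 = 678
    C-H: 8 × 398 = 3184
    C=C: 1 × 594 = 594
    I-I: 1 × 153 = 153
    Σ(broken) = 4609 kJ
  Bonds formed (products):
    C-C: 3 × 339 = 1017
    C-H: 8 × 398 = 3184
    C-I: 2 × 244 = 488
    Σ(formed) = 4689 kJ
  ΔH_B = 4609 − 4689 = −80 kJ
ΔH_A − ΔH_B = −79 kJ, so reaction A has the more negative ΔH; |ΔH_A − ΔH_B| = 79 kJ.

Reaction A, by 79 kJ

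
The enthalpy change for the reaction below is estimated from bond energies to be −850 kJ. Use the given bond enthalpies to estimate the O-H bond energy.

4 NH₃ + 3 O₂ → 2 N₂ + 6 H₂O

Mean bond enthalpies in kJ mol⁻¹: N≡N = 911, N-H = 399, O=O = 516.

Let D be the O-H bond energy.
Σ(broken) = 12×399 + 3×516 = 6336
Σ(formed) = 2×911 + 12×D = 1822 + 12D
ΔH = Σ(broken) − Σ(formed) = (6336) − (1822 + 12D) = +4514 − 12D
Setting this equal to −850 kJ gives 12D = 5364, so D = 447 kJ/mol.

D(O-H) ≈ 447 kJ/mol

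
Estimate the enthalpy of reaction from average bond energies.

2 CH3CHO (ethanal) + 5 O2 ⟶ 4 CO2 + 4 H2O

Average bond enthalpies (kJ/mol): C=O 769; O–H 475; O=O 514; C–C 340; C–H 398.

ΔH ≈ −1980 kJ

Bonds broken (reactants):
  C–C: 2 × 340 = 680
  C–H: 8 × 398 = 3184
  C=O: 2 × 769 = 1538
  O=O: 5 × 514 = 2570
  Σ(broken) = 7972 kJ
Bonds formed (products):
  C=O: 8 × 769 = 6152
  O–H: 8 × 475 = 3800
  Σ(formed) = 9952 kJ
ΔH = Σ(broken) − Σ(formed) = 7972 − 9952 = −1980 kJ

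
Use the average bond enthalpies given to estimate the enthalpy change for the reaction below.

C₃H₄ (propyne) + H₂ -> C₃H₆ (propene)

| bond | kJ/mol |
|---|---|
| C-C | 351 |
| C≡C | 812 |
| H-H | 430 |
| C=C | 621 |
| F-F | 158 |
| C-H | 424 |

ΔH ≈ −227 kJ

Bonds broken (reactants):
  C≡C: 1 × 812 = 812
  C-C: 1 × 351 = 351
  C-H: 4 × 424 = 1696
  H-H: 1 × 430 = 430
  Σ(broken) = 3289 kJ
Bonds formed (products):
  C-C: 1 × 351 = 351
  C-H: 6 × 424 = 2544
  C=C: 1 × 621 = 621
  Σ(formed) = 3516 kJ
ΔH = Σ(broken) − Σ(formed) = 3289 − 3516 = −227 kJ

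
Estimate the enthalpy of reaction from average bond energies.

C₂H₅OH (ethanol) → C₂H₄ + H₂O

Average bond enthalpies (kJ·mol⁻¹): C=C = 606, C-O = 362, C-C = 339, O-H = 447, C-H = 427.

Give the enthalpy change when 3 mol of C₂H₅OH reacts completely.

Bonds broken (reactants):
  C-C: 1 × 339 = 339
  C-H: 5 × 427 = 2135
  C-O: 1 × 362 = 362
  O-H: 1 × 447 = 447
  Σ(broken) = 3283 kJ
Bonds formed (products):
  C-H: 4 × 427 = 1708
  C=C: 1 × 606 = 606
  O-H: 2 × 447 = 894
  Σ(formed) = 3208 kJ
ΔH = Σ(broken) − Σ(formed) = 3283 − 3208 = +75 kJ
For 3× the reaction as written: 3 × (+75) = +225 kJ

ΔH = +225 kJ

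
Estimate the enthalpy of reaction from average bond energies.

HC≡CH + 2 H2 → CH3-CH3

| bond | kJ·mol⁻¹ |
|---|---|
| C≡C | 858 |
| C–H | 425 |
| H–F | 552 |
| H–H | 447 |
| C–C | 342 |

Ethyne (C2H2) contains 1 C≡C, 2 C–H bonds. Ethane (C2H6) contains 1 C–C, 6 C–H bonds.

ΔH ≈ −290 kJ

Bonds broken (reactants):
  C≡C: 1 × 858 = 858
  C–H: 2 × 425 = 850
  H–H: 2 × 447 = 894
  Σ(broken) = 2602 kJ
Bonds formed (products):
  C–C: 1 × 342 = 342
  C–H: 6 × 425 = 2550
  Σ(formed) = 2892 kJ
ΔH = Σ(broken) − Σ(formed) = 2602 − 2892 = −290 kJ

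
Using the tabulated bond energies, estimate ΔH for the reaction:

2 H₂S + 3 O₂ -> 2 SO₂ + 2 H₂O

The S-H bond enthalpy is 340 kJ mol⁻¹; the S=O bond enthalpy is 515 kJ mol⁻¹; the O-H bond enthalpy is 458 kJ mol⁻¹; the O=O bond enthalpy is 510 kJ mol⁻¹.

ΔH ≈ −1002 kJ

Bonds broken (reactants):
  O=O: 3 × 510 = 1530
  S-H: 4 × 340 = 1360
  Σ(broken) = 2890 kJ
Bonds formed (products):
  O-H: 4 × 458 = 1832
  S=O: 4 × 515 = 2060
  Σ(formed) = 3892 kJ
ΔH = Σ(broken) − Σ(formed) = 2890 − 3892 = −1002 kJ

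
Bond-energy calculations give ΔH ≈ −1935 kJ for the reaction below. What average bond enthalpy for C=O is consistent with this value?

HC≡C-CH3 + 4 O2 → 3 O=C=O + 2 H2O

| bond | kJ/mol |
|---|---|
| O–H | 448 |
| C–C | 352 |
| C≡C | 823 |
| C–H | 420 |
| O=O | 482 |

D(C=O) ≈ 821 kJ/mol

Let D be the C=O bond energy.
Σ(broken) = 1×823 + 1×352 + 4×420 + 4×482 = 4783
Σ(formed) = 6×D + 4×448 = 1792 + 6D
ΔH = Σ(broken) − Σ(formed) = (4783) − (1792 + 6D) = +2991 − 6D
Setting this equal to −1935 kJ gives 6D = 4926, so D = 821 kJ/mol.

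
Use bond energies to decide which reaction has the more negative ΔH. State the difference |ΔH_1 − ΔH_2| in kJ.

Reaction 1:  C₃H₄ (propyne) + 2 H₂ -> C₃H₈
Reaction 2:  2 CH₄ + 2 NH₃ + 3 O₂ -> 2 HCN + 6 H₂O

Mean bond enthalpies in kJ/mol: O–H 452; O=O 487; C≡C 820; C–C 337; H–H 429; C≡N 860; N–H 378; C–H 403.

Reaction 1:
  Bonds broken (reactants):
    C≡C: 1 × 820 = 820
    C–C: 1 × 337 = 337
    C–H: 4 × 403 = 1612
    H–H: 2 × 429 = 858
    Σ(broken) = 3627 kJ
  Bonds formed (products):
    C–C: 2 × 337 = 674
    C–H: 8 × 403 = 3224
    Σ(formed) = 3898 kJ
  ΔH_1 = 3627 − 3898 = −271 kJ
Reaction 2:
  Bonds broken (reactants):
    C–H: 8 × 403 = 3224
    N–H: 6 × 378 = 2268
    O=O: 3 × 487 = 1461
    Σ(broken) = 6953 kJ
  Bonds formed (products):
    C≡N: 2 × 860 = 1720
    C–H: 2 × 403 = 806
    O–H: 12 × 452 = 5424
    Σ(formed) = 7950 kJ
  ΔH_2 = 6953 − 7950 = −997 kJ
ΔH_1 − ΔH_2 = +726 kJ, so reaction 2 has the more negative ΔH; |ΔH_1 − ΔH_2| = 726 kJ.

Reaction 2, by 726 kJ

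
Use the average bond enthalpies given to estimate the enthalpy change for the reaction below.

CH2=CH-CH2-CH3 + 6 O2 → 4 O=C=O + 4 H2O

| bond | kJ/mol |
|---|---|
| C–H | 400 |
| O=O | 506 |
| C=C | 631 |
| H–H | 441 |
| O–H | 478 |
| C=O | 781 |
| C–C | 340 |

Bonds broken (reactants):
  C–C: 2 × 340 = 680
  C–H: 8 × 400 = 3200
  C=C: 1 × 631 = 631
  O=O: 6 × 506 = 3036
  Σ(broken) = 7547 kJ
Bonds formed (products):
  C=O: 8 × 781 = 6248
  O–H: 8 × 478 = 3824
  Σ(formed) = 10072 kJ
ΔH = Σ(broken) − Σ(formed) = 7547 − 10072 = −2525 kJ

ΔH ≈ −2525 kJ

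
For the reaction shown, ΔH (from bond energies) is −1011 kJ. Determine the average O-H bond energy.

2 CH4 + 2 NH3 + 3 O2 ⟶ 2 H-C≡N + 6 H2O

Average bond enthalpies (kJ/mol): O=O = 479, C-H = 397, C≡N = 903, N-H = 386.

D(O-H) ≈ 445 kJ/mol

Let D be the O-H bond energy.
Σ(broken) = 8×397 + 6×386 + 3×479 = 6929
Σ(formed) = 2×903 + 2×397 + 12×D = 2600 + 12D
ΔH = Σ(broken) − Σ(formed) = (6929) − (2600 + 12D) = +4329 − 12D
Setting this equal to −1011 kJ gives 12D = 5340, so D = 445 kJ/mol.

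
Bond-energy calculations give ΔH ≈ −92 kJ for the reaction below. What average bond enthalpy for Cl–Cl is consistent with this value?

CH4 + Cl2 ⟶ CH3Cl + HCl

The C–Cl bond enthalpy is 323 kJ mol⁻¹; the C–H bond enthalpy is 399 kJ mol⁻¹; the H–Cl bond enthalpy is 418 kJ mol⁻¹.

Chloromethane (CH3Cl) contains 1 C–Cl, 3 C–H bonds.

Let D be the Cl–Cl bond energy.
Σ(broken) = 4×399 + 1×D = 1596 + D
Σ(formed) = 1×323 + 3×399 + 1×418 = 1938
ΔH = Σ(broken) − Σ(formed) = (1596 + D) − (1938) = −342 + D
Setting this equal to −92 kJ gives D = 250 kJ/mol.

D(Cl–Cl) ≈ 250 kJ/mol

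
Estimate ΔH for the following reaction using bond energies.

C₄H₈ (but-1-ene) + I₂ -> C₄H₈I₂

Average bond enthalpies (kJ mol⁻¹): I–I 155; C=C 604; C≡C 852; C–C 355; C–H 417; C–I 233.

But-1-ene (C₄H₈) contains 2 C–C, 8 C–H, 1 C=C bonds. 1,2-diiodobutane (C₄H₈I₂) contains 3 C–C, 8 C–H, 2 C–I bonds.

ΔH ≈ −62 kJ

Bonds broken (reactants):
  C–C: 2 × 355 = 710
  C–H: 8 × 417 = 3336
  C=C: 1 × 604 = 604
  I–I: 1 × 155 = 155
  Σ(broken) = 4805 kJ
Bonds formed (products):
  C–C: 3 × 355 = 1065
  C–H: 8 × 417 = 3336
  C–I: 2 × 233 = 466
  Σ(formed) = 4867 kJ
ΔH = Σ(broken) − Σ(formed) = 4805 − 4867 = −62 kJ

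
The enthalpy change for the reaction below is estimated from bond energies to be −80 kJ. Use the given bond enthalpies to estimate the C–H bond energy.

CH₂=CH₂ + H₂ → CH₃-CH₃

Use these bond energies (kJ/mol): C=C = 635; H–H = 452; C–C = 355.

Let D be the C–H bond energy.
Σ(broken) = 4×D + 1×635 + 1×452 = 1087 + 4D
Σ(formed) = 1×355 + 6×D = 355 + 6D
ΔH = Σ(broken) − Σ(formed) = (1087 + 4D) − (355 + 6D) = +732 − 2D
Setting this equal to −80 kJ gives 2D = 812, so D = 406 kJ/mol.

D(C–H) ≈ 406 kJ/mol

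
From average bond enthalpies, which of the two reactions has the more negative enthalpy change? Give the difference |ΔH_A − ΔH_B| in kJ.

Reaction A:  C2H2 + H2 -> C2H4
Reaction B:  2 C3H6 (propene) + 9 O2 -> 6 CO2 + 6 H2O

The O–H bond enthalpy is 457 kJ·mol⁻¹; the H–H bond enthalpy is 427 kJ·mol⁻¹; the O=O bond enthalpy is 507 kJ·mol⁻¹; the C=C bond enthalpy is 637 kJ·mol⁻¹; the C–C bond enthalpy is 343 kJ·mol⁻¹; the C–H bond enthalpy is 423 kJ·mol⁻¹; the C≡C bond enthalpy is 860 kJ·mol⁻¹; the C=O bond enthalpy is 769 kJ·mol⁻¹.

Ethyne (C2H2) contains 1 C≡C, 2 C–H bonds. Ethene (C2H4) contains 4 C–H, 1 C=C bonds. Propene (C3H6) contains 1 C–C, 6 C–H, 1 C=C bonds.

Reaction A:
  Bonds broken (reactants):
    C≡C: 1 × 860 = 860
    C–H: 2 × 423 = 846
    H–H: 1 × 427 = 427
    Σ(broken) = 2133 kJ
  Bonds formed (products):
    C–H: 4 × 423 = 1692
    C=C: 1 × 637 = 637
    Σ(formed) = 2329 kJ
  ΔH_A = 2133 − 2329 = −196 kJ
Reaction B:
  Bonds broken (reactants):
    C–C: 2 × 343 = 686
    C–H: 12 × 423 = 5076
    C=C: 2 × 637 = 1274
    O=O: 9 × 507 = 4563
    Σ(broken) = 11599 kJ
  Bonds formed (products):
    C=O: 12 × 769 = 9228
    O–H: 12 × 457 = 5484
    Σ(formed) = 14712 kJ
  ΔH_B = 11599 − 14712 = −3113 kJ
ΔH_A − ΔH_B = +2917 kJ, so reaction B has the more negative ΔH; |ΔH_A − ΔH_B| = 2917 kJ.

Reaction B, by 2917 kJ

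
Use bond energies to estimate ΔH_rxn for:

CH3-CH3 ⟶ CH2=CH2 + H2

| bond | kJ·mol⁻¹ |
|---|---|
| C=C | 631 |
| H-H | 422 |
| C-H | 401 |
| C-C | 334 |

ΔH ≈ +83 kJ

Bonds broken (reactants):
  C-C: 1 × 334 = 334
  C-H: 6 × 401 = 2406
  Σ(broken) = 2740 kJ
Bonds formed (products):
  C-H: 4 × 401 = 1604
  C=C: 1 × 631 = 631
  H-H: 1 × 422 = 422
  Σ(formed) = 2657 kJ
ΔH = Σ(broken) − Σ(formed) = 2740 − 2657 = +83 kJ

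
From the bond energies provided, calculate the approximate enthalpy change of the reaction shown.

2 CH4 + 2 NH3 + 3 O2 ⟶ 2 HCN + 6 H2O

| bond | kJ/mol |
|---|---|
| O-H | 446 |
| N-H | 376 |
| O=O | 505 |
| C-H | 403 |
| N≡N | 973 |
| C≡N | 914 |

Bonds broken (reactants):
  C-H: 8 × 403 = 3224
  N-H: 6 × 376 = 2256
  O=O: 3 × 505 = 1515
  Σ(broken) = 6995 kJ
Bonds formed (products):
  C≡N: 2 × 914 = 1828
  C-H: 2 × 403 = 806
  O-H: 12 × 446 = 5352
  Σ(formed) = 7986 kJ
ΔH = Σ(broken) − Σ(formed) = 6995 − 7986 = −991 kJ

ΔH ≈ −991 kJ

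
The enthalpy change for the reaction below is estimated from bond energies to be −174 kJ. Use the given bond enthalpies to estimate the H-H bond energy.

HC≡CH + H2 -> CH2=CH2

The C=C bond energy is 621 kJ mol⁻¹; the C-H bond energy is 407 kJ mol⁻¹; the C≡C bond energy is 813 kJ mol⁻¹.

Let D be the H-H bond energy.
Σ(broken) = 1×813 + 2×407 + 1×D = 1627 + D
Σ(formed) = 4×407 + 1×621 = 2249
ΔH = Σ(broken) − Σ(formed) = (1627 + D) − (2249) = −622 + D
Setting this equal to −174 kJ gives D = 448 kJ/mol.

D(H-H) ≈ 448 kJ/mol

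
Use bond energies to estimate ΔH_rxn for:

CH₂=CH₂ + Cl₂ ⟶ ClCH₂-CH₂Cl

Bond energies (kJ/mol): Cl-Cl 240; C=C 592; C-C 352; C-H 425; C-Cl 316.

ΔH ≈ −152 kJ

Bonds broken (reactants):
  C-H: 4 × 425 = 1700
  C=C: 1 × 592 = 592
  Cl-Cl: 1 × 240 = 240
  Σ(broken) = 2532 kJ
Bonds formed (products):
  C-C: 1 × 352 = 352
  C-Cl: 2 × 316 = 632
  C-H: 4 × 425 = 1700
  Σ(formed) = 2684 kJ
ΔH = Σ(broken) − Σ(formed) = 2532 − 2684 = −152 kJ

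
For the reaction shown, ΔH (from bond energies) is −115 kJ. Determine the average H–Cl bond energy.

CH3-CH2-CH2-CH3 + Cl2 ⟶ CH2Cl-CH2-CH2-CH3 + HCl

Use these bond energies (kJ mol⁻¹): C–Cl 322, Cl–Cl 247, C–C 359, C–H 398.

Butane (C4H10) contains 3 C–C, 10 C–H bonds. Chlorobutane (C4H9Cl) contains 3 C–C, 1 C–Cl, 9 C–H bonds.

D(H–Cl) ≈ 438 kJ/mol

Let D be the H–Cl bond energy.
Σ(broken) = 3×359 + 10×398 + 1×247 = 5304
Σ(formed) = 3×359 + 1×322 + 9×398 + 1×D = 4981 + D
ΔH = Σ(broken) − Σ(formed) = (5304) − (4981 + D) = +323 − D
Setting this equal to −115 kJ gives D = 438 kJ/mol.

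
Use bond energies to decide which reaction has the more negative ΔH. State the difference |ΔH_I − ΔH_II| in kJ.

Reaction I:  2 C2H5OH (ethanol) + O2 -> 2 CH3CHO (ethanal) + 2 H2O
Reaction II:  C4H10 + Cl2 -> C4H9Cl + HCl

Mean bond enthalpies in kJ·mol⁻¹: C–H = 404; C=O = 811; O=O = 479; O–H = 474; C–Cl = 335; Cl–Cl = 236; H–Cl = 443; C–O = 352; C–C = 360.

Reaction I:
  Bonds broken (reactants):
    C–C: 2 × 360 = 720
    C–H: 10 × 404 = 4040
    C–O: 2 × 352 = 704
    O–H: 2 × 474 = 948
    O=O: 1 × 479 = 479
    Σ(broken) = 6891 kJ
  Bonds formed (products):
    C–C: 2 × 360 = 720
    C–H: 8 × 404 = 3232
    C=O: 2 × 811 = 1622
    O–H: 4 × 474 = 1896
    Σ(formed) = 7470 kJ
  ΔH_I = 6891 − 7470 = −579 kJ
Reaction II:
  Bonds broken (reactants):
    C–C: 3 × 360 = 1080
    C–H: 10 × 404 = 4040
    Cl–Cl: 1 × 236 = 236
    Σ(broken) = 5356 kJ
  Bonds formed (products):
    C–C: 3 × 360 = 1080
    C–Cl: 1 × 335 = 335
    C–H: 9 × 404 = 3636
    H–Cl: 1 × 443 = 443
    Σ(formed) = 5494 kJ
  ΔH_II = 5356 − 5494 = −138 kJ
ΔH_I − ΔH_II = −441 kJ, so reaction I has the more negative ΔH; |ΔH_I − ΔH_II| = 441 kJ.

Reaction I, by 441 kJ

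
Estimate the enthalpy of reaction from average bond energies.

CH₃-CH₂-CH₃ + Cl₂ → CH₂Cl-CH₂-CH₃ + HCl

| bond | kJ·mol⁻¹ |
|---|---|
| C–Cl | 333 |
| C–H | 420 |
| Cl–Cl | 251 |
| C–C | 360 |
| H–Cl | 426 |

Bonds broken (reactants):
  C–C: 2 × 360 = 720
  C–H: 8 × 420 = 3360
  Cl–Cl: 1 × 251 = 251
  Σ(broken) = 4331 kJ
Bonds formed (products):
  C–C: 2 × 360 = 720
  C–Cl: 1 × 333 = 333
  C–H: 7 × 420 = 2940
  H–Cl: 1 × 426 = 426
  Σ(formed) = 4419 kJ
ΔH = Σ(broken) − Σ(formed) = 4331 − 4419 = −88 kJ

ΔH ≈ −88 kJ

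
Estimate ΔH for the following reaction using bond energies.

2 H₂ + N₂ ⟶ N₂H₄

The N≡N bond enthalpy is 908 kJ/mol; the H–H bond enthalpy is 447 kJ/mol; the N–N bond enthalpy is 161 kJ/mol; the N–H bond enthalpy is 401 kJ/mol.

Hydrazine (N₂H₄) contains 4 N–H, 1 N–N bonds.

ΔH ≈ +37 kJ

Bonds broken (reactants):
  H–H: 2 × 447 = 894
  N≡N: 1 × 908 = 908
  Σ(broken) = 1802 kJ
Bonds formed (products):
  N–H: 4 × 401 = 1604
  N–N: 1 × 161 = 161
  Σ(formed) = 1765 kJ
ΔH = Σ(broken) − Σ(formed) = 1802 − 1765 = +37 kJ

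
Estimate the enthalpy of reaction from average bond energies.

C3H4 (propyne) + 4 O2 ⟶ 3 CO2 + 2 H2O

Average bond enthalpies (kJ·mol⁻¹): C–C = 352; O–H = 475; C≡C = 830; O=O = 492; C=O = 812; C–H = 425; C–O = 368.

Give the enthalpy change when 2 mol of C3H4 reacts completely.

ΔH = −3844 kJ

Bonds broken (reactants):
  C≡C: 1 × 830 = 830
  C–C: 1 × 352 = 352
  C–H: 4 × 425 = 1700
  O=O: 4 × 492 = 1968
  Σ(broken) = 4850 kJ
Bonds formed (products):
  C=O: 6 × 812 = 4872
  O–H: 4 × 475 = 1900
  Σ(formed) = 6772 kJ
ΔH = Σ(broken) − Σ(formed) = 4850 − 6772 = −1922 kJ
For 2× the reaction as written: 2 × (−1922) = −3844 kJ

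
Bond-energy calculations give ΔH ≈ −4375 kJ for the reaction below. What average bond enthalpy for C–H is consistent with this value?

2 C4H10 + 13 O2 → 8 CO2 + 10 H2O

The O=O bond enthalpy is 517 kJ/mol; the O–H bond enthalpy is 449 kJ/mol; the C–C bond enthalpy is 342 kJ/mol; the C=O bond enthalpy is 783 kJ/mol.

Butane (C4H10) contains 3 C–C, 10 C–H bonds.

Let D be the C–H bond energy.
Σ(broken) = 6×342 + 20×D + 13×517 = 8773 + 20D
Σ(formed) = 16×783 + 20×449 = 21508
ΔH = Σ(broken) − Σ(formed) = (8773 + 20D) − (21508) = −12735 + 20D
Setting this equal to −4375 kJ gives 20D = 8360, so D = 418 kJ/mol.

D(C–H) ≈ 418 kJ/mol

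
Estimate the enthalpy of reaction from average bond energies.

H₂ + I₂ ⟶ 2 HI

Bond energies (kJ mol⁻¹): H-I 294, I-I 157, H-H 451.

Bonds broken (reactants):
  H-H: 1 × 451 = 451
  I-I: 1 × 157 = 157
  Σ(broken) = 608 kJ
Bonds formed (products):
  H-I: 2 × 294 = 588
  Σ(formed) = 588 kJ
ΔH = Σ(broken) − Σ(formed) = 608 − 588 = +20 kJ

ΔH ≈ +20 kJ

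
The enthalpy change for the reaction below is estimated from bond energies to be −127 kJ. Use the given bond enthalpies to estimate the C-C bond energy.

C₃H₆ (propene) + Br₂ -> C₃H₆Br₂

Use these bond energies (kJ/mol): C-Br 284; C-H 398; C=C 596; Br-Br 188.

D(C-C) ≈ 343 kJ/mol

Let D be the C-C bond energy.
Σ(broken) = 1×188 + 1×D + 6×398 + 1×596 = 3172 + D
Σ(formed) = 2×284 + 2×D + 6×398 = 2956 + 2D
ΔH = Σ(broken) − Σ(formed) = (3172 + D) − (2956 + 2D) = +216 − D
Setting this equal to −127 kJ gives D = 343 kJ/mol.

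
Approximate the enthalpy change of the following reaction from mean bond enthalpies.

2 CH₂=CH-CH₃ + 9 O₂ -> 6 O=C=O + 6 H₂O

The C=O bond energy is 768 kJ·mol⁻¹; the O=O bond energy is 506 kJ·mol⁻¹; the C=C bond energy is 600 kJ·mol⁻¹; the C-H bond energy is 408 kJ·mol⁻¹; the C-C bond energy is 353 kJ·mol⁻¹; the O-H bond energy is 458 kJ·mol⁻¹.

ΔH ≈ −3356 kJ

Bonds broken (reactants):
  C-C: 2 × 353 = 706
  C-H: 12 × 408 = 4896
  C=C: 2 × 600 = 1200
  O=O: 9 × 506 = 4554
  Σ(broken) = 11356 kJ
Bonds formed (products):
  C=O: 12 × 768 = 9216
  O-H: 12 × 458 = 5496
  Σ(formed) = 14712 kJ
ΔH = Σ(broken) − Σ(formed) = 11356 − 14712 = −3356 kJ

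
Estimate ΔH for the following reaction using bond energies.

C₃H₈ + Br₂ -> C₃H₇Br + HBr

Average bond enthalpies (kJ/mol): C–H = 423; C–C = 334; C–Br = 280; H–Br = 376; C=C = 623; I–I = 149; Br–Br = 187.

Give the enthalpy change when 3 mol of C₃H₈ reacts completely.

Bonds broken (reactants):
  Br–Br: 1 × 187 = 187
  C–C: 2 × 334 = 668
  C–H: 8 × 423 = 3384
  Σ(broken) = 4239 kJ
Bonds formed (products):
  C–Br: 1 × 280 = 280
  C–C: 2 × 334 = 668
  C–H: 7 × 423 = 2961
  H–Br: 1 × 376 = 376
  Σ(formed) = 4285 kJ
ΔH = Σ(broken) − Σ(formed) = 4239 − 4285 = −46 kJ
For 3× the reaction as written: 3 × (−46) = −138 kJ

ΔH = −138 kJ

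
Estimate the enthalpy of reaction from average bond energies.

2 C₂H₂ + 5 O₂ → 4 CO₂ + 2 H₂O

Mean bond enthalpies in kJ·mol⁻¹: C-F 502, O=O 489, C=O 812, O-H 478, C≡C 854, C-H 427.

Bonds broken (reactants):
  C≡C: 2 × 854 = 1708
  C-H: 4 × 427 = 1708
  O=O: 5 × 489 = 2445
  Σ(broken) = 5861 kJ
Bonds formed (products):
  C=O: 8 × 812 = 6496
  O-H: 4 × 478 = 1912
  Σ(formed) = 8408 kJ
ΔH = Σ(broken) − Σ(formed) = 5861 − 8408 = −2547 kJ

ΔH ≈ −2547 kJ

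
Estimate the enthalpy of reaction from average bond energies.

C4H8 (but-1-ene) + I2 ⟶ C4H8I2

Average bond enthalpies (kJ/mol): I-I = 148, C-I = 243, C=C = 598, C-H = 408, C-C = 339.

Bonds broken (reactants):
  C-C: 2 × 339 = 678
  C-H: 8 × 408 = 3264
  C=C: 1 × 598 = 598
  I-I: 1 × 148 = 148
  Σ(broken) = 4688 kJ
Bonds formed (products):
  C-C: 3 × 339 = 1017
  C-H: 8 × 408 = 3264
  C-I: 2 × 243 = 486
  Σ(formed) = 4767 kJ
ΔH = Σ(broken) − Σ(formed) = 4688 − 4767 = −79 kJ

ΔH ≈ −79 kJ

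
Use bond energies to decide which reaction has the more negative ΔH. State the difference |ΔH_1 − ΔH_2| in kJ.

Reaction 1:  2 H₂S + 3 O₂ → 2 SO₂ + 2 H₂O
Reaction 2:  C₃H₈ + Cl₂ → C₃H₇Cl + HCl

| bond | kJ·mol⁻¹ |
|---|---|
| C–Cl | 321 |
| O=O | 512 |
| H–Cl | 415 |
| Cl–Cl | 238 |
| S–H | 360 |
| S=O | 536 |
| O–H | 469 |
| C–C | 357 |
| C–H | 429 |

Reaction 1:
  Bonds broken (reactants):
    O=O: 3 × 512 = 1536
    S–H: 4 × 360 = 1440
    Σ(broken) = 2976 kJ
  Bonds formed (products):
    O–H: 4 × 469 = 1876
    S=O: 4 × 536 = 2144
    Σ(formed) = 4020 kJ
  ΔH_1 = 2976 − 4020 = −1044 kJ
Reaction 2:
  Bonds broken (reactants):
    C–C: 2 × 357 = 714
    C–H: 8 × 429 = 3432
    Cl–Cl: 1 × 238 = 238
    Σ(broken) = 4384 kJ
  Bonds formed (products):
    C–C: 2 × 357 = 714
    C–Cl: 1 × 321 = 321
    C–H: 7 × 429 = 3003
    H–Cl: 1 × 415 = 415
    Σ(formed) = 4453 kJ
  ΔH_2 = 4384 − 4453 = −69 kJ
ΔH_1 − ΔH_2 = −975 kJ, so reaction 1 has the more negative ΔH; |ΔH_1 − ΔH_2| = 975 kJ.

Reaction 1, by 975 kJ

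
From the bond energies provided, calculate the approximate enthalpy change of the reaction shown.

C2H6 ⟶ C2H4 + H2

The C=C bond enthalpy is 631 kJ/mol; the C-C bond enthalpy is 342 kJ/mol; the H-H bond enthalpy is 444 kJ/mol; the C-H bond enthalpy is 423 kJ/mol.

Bonds broken (reactants):
  C-C: 1 × 342 = 342
  C-H: 6 × 423 = 2538
  Σ(broken) = 2880 kJ
Bonds formed (products):
  C-H: 4 × 423 = 1692
  C=C: 1 × 631 = 631
  H-H: 1 × 444 = 444
  Σ(formed) = 2767 kJ
ΔH = Σ(broken) − Σ(formed) = 2880 − 2767 = +113 kJ

ΔH ≈ +113 kJ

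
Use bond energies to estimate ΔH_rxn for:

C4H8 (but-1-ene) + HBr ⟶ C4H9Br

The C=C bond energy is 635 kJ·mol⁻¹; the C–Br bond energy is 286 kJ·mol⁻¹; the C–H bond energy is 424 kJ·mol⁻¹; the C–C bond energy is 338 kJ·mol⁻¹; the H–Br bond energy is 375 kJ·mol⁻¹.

ΔH ≈ −38 kJ

Bonds broken (reactants):
  C–C: 2 × 338 = 676
  C–H: 8 × 424 = 3392
  C=C: 1 × 635 = 635
  H–Br: 1 × 375 = 375
  Σ(broken) = 5078 kJ
Bonds formed (products):
  C–Br: 1 × 286 = 286
  C–C: 3 × 338 = 1014
  C–H: 9 × 424 = 3816
  Σ(formed) = 5116 kJ
ΔH = Σ(broken) − Σ(formed) = 5078 − 5116 = −38 kJ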